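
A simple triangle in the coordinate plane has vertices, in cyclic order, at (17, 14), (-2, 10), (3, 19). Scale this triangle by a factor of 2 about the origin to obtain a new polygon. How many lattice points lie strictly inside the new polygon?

300

The shoelace formula gives twice the area as |[17·10 − (-2)·14] + [(-2)·19 − 3·10] + [3·14 − 17·19]| = 151, so the area is 151/2.
Summing gcd(|Δx|,|Δy|) over the edges gives the boundary count: gcd(19,4) + gcd(5,9) + gcd(14,5) = 1+1+1 = 3.
Scaling by 2 multiplies the area by 2² = 4 (so the new area is 302) and multiplies the boundary lattice-point count by 2, giving 6.
By Pick's theorem, the interior count of the dilated polygon is 302 − 6/2 + 1 = 300.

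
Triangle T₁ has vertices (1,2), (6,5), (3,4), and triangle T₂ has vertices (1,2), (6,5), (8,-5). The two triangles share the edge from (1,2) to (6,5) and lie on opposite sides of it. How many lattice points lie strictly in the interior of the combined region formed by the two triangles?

25

The union is the simple quadrilateral with vertices (1,2), (3,4), (6,5), (8,-5) in order.
Using the shoelace formula, 2A = |[1·4 − 3·2] + [3·5 − 6·4] + [6·(-5) − 8·5] + [8·2 − 1·(-5)]| = 60, so the area is 30.
Summing gcd(|Δx|,|Δy|) over the edges gives the boundary count: gcd(2,2) + gcd(3,1) + gcd(2,10) + gcd(7,7) = 2+1+2+7 = 12.
By Pick's theorem I = A − B/2 + 1 = 30 − 12/2 + 1 = 25.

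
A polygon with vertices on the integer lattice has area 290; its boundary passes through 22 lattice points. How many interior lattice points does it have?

Pick's theorem A = I + B/2 − 1 rearranges to I = A − B/2 + 1 = 290 − 22/2 + 1 = 280.

280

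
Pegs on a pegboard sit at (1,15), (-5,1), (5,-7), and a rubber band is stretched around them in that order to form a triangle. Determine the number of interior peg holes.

92

By the shoelace formula, twice the signed area is |[1·1 − (-5)·15] + [(-5)·(-7) − 5·1] + [5·15 − 1·(-7)]| = 188, so the area is 94.
Along each edge there are gcd(|Δx|,|Δy|)+1 lattice points, so counting each shared vertex once the boundary has gcd(6,14) + gcd(10,8) + gcd(4,22) = 2+2+2 = 6.
Pick's theorem gives I = A − B/2 + 1 = 94 − 6/2 + 1 = 92.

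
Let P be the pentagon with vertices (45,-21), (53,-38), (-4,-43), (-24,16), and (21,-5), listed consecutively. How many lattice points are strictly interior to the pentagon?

Using the shoelace formula, 2A = |[45·(-38) − 53·(-21)] + [53·(-43) − (-4)·(-38)] + [(-4)·16 − (-24)·(-43)] + [(-24)·(-5) − 21·16] + [21·(-21) − 45·(-5)]| = 4556, so the area is 2278.
Along each edge there are gcd(|Δx|,|Δy|)+1 lattice points, so counting each shared vertex once the boundary has gcd(8,17) + gcd(57,5) + gcd(20,59) + gcd(45,21) + gcd(24,16) = 1+1+1+3+8 = 14.
Pick's theorem gives I = A − B/2 + 1 = 2278 − 14/2 + 1 = 2272.

2272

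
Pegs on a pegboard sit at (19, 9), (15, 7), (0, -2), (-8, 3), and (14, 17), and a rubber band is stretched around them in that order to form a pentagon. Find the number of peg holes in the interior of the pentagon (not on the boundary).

Using the shoelace formula, 2A = |[19·7 − 15·9] + [15·(-2) − 0·7] + [0·3 − (-8)·(-2)] + [(-8)·17 − 14·3] + [14·9 − 19·17]| = 423, so the area is 211.5.
Along each edge there are gcd(|Δx|,|Δy|)+1 lattice points, so counting each shared vertex once the boundary has gcd(4,2) + gcd(15,9) + gcd(8,5) + gcd(22,14) + gcd(5,8) = 2+3+1+2+1 = 9.
By Pick's theorem A = I + B/2 − 1, so I = 211.5 − 9/2 + 1 = 208.

208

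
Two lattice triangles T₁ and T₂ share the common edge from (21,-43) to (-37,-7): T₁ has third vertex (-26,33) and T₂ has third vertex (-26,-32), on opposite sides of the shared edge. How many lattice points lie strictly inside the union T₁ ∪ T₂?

The union is the simple quadrilateral with vertices (21,-43), (-26,33), (-37,-7), (-26,-32) in order.
Using the shoelace formula, 2A = |[21·33 − (-26)·(-43)] + [(-26)·(-7) − (-37)·33] + [(-37)·(-32) − (-26)·(-7)] + [(-26)·(-43) − 21·(-32)]| = 3770, so the area is 1885.
Summing gcd(|Δx|,|Δy|) over the edges gives the boundary count: gcd(47,76) + gcd(11,40) + gcd(11,25) + gcd(47,11) = 1+1+1+1 = 4.
By Pick's theorem I = A − B/2 + 1 = 1885 − 4/2 + 1 = 1884.

1884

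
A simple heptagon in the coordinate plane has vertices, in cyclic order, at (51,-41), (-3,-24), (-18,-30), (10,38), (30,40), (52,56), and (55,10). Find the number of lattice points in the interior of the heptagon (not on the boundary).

The shoelace formula gives twice the area as |[51·(-24) − (-3)·(-41)] + [(-3)·(-30) − (-18)·(-24)] + [(-18)·38 − 10·(-30)] + [10·40 − 30·38] + [30·56 − 52·40] + [52·10 − 55·56] + [55·(-41) − 51·10]| = 8538, so the area is 4269.
Along each edge there are gcd(|Δx|,|Δy|)+1 lattice points, so counting each shared vertex once the boundary has gcd(54,17) + gcd(15,6) + gcd(28,68) + gcd(20,2) + gcd(22,16) + gcd(3,46) + gcd(4,51) = 1+3+4+2+2+1+1 = 14.
By Pick's theorem A = I + B/2 − 1, so I = 4269 − 14/2 + 1 = 4263.

4263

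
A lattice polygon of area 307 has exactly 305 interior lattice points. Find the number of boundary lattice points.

6

Pick's theorem gives A = I + B/2 − 1, so B = 2(A − I + 1) = 2(307 − 305 + 1) = 6.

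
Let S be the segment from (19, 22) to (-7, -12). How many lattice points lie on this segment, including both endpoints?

3

The number of lattice points on a segment between lattice points is gcd(|Δx|,|Δy|) + 1 = gcd(26,34) + 1 = 2 + 1 = 3.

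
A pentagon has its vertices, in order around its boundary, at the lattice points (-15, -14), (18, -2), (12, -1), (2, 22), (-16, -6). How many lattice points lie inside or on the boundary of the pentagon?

By the shoelace formula, twice the signed area is |((-15)·(-2) − 18·(-14)) + (18·(-1) − 12·(-2)) + (12·22 − 2·(-1)) + (2·(-6) − (-16)·22) + ((-16)·(-14) − (-15)·(-6))| = 1028, so the area is 514.
Along each edge there are gcd(|Δx|,|Δy|)+1 lattice points, so counting each shared vertex once the boundary has gcd(33,12) + gcd(6,1) + gcd(10,23) + gcd(18,28) + gcd(1,8) = 3+1+1+2+1 = 8.
Pick's theorem gives I = A − B/2 + 1 = 514 − 8/2 + 1 = 511, so the closed region contains I + B = 511 + 8 = 519 lattice points.

519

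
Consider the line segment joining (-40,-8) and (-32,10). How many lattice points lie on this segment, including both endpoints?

3

The number of lattice points on a segment between lattice points is gcd(|Δx|,|Δy|) + 1 = gcd(8,18) + 1 = 2 + 1 = 3.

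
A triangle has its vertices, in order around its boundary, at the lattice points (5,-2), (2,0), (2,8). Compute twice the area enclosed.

24

By the shoelace formula, twice the signed area is |(5·0 − 2·(-2)) + (2·8 − 2·0) + (2·(-2) − 5·8)| = 24, so the area is 12.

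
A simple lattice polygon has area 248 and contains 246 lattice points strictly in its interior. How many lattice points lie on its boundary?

6

Pick's theorem gives A = I + B/2 − 1, so B = 2(A − I + 1) = 2(248 − 246 + 1) = 6.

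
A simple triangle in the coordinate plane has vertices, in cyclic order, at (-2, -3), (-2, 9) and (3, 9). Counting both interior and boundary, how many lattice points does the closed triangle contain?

40

By the shoelace formula, twice the signed area is |((-2)·9 − (-2)·(-3)) + ((-2)·9 − 3·9) + (3·(-3) − (-2)·9)| = 60, so the area is 30.
Along each edge there are gcd(|Δx|,|Δy|)+1 lattice points, so counting each shared vertex once the boundary has gcd(0,12) + gcd(5,0) + gcd(5,12) = 12+5+1 = 18.
Pick's theorem gives I = A − B/2 + 1 = 30 − 18/2 + 1 = 22, so the closed region contains I + B = 22 + 18 = 40 lattice points.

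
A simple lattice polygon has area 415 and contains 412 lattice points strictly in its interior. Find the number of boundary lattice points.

Pick's theorem gives A = I + B/2 − 1, so B = 2(A − I + 1) = 2(415 − 412 + 1) = 8.

8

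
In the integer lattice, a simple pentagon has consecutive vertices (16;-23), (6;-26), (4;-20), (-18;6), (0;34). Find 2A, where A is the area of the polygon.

1786

By the shoelace formula, twice the signed area is |(16·(-26) − 6·(-23)) + (6·(-20) − 4·(-26)) + (4·6 − (-18)·(-20)) + ((-18)·34 − 0·6) + (0·(-23) − 16·34)| = 1786, so the area is 893.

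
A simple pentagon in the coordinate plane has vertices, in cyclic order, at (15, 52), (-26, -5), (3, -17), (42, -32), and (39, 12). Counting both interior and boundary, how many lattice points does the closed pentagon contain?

By the shoelace formula, twice the signed area is |[15·(-5) − (-26)·52] + [(-26)·(-17) − 3·(-5)] + [3·(-32) − 42·(-17)] + [42·12 − 39·(-32)] + [39·52 − 15·12]| = 5952, so the area is 2976.
Along each edge there are gcd(|Δx|,|Δy|)+1 lattice points, so counting each shared vertex once the boundary has gcd(41,57) + gcd(29,12) + gcd(39,15) + gcd(3,44) + gcd(24,40) = 1+1+3+1+8 = 14.
Pick's theorem gives I = A − B/2 + 1 = 2976 − 14/2 + 1 = 2970, so the closed region contains I + B = 2970 + 14 = 2984 lattice points.

2984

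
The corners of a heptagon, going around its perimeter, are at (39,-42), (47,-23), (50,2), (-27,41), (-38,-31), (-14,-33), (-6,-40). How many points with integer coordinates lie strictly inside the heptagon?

4904

The shoelace formula gives twice the area as |(39·(-23) − 47·(-42)) + (47·2 − 50·(-23)) + (50·41 − (-27)·2) + ((-27)·(-31) − (-38)·41) + ((-38)·(-33) − (-14)·(-31)) + ((-14)·(-40) − (-6)·(-33)) + ((-6)·(-42) − 39·(-40))| = 9814, so the area is 4907.
Along each edge there are gcd(|Δx|,|Δy|)+1 lattice points, so counting each shared vertex once the boundary has gcd(8,19) + gcd(3,25) + gcd(77,39) + gcd(11,72) + gcd(24,2) + gcd(8,7) + gcd(45,2) = 1+1+1+1+2+1+1 = 8.
Pick's theorem gives I = A − B/2 + 1 = 4907 − 8/2 + 1 = 4904.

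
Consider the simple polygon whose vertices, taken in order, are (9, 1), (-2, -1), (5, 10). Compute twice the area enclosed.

107

The shoelace formula gives twice the area as |(9·(-1) − (-2)·1) + ((-2)·10 − 5·(-1)) + (5·1 − 9·10)| = 107, so the area is 107/2.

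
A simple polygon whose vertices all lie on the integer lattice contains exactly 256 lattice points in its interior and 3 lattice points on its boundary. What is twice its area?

Pick's theorem states A = I + B/2 − 1, so A = 256 + 3/2 − 1 = 513/2.
Hence 2A = 513.

513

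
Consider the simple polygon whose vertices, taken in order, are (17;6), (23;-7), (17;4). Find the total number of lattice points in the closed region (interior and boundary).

By the shoelace formula, twice the signed area is |[17·(-7) − 23·6] + [23·4 − 17·(-7)] + [17·6 − 17·4]| = 12, so the area is 6.
The number of boundary lattice points is Σ gcd(|Δx|,|Δy|) = gcd(6,13) + gcd(6,11) + gcd(0,2) = 1+1+2 = 4.
Pick's theorem gives I = A − B/2 + 1 = 6 − 4/2 + 1 = 5, so the closed region contains I + B = 5 + 4 = 9 lattice points.

9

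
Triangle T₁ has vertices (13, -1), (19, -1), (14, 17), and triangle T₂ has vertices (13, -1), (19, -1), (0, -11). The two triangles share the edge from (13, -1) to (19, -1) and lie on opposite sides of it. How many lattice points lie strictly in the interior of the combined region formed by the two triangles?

83

The union is the simple quadrilateral with vertices (13, -1), (14, 17), (19, -1), (0, -11) in order.
The shoelace formula gives twice the area as |[13·17 − 14·(-1)] + [14·(-1) − 19·17] + [19·(-11) − 0·(-1)] + [0·(-1) − 13·(-11)]| = 168, so the area is 84.
Along each edge there are gcd(|Δx|,|Δy|)+1 lattice points, so counting each shared vertex once the boundary has gcd(1,18) + gcd(5,18) + gcd(19,10) + gcd(13,10) = 1+1+1+1 = 4.
By Pick's theorem I = A − B/2 + 1 = 84 − 4/2 + 1 = 83.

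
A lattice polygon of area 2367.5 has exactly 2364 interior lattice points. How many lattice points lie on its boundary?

Pick's theorem gives A = I + B/2 − 1, so B = 2(A − I + 1) = 2(2367.5 − 2364 + 1) = 9.

9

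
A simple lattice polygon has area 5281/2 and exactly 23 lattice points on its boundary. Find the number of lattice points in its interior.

2630

Pick's theorem A = I + B/2 − 1 rearranges to I = A − B/2 + 1 = 5281/2 − 23/2 + 1 = 2630.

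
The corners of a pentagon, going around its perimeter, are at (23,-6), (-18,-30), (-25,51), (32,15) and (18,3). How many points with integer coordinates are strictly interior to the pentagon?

The shoelace formula gives twice the area as |(23·(-30) − (-18)·(-6)) + ((-18)·51 − (-25)·(-30)) + ((-25)·15 − 32·51) + (32·3 − 18·15) + (18·(-6) − 23·3)| = 4824, so the area is 2412.
Summing gcd(|Δx|,|Δy|) over the edges gives the boundary count: gcd(41,24) + gcd(7,81) + gcd(57,36) + gcd(14,12) + gcd(5,9) = 1+1+3+2+1 = 8.
Pick's theorem gives I = A − B/2 + 1 = 2412 − 8/2 + 1 = 2409.

2409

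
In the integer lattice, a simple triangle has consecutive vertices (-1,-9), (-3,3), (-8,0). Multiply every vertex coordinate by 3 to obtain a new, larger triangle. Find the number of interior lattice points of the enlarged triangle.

292

By the shoelace formula, twice the signed area is |[(-1)·3 − (-3)·(-9)] + [(-3)·0 − (-8)·3] + [(-8)·(-9) − (-1)·0]| = 66, so the area is 33.
The number of boundary lattice points is Σ gcd(|Δx|,|Δy|) = gcd(2,12) + gcd(5,3) + gcd(7,9) = 2+1+1 = 4.
Scaling by 3 multiplies the area by 3² = 9 (so the new area is 297) and multiplies the boundary lattice-point count by 3, giving 12.
By Pick's theorem, the interior count of the dilated polygon is 297 − 12/2 + 1 = 292.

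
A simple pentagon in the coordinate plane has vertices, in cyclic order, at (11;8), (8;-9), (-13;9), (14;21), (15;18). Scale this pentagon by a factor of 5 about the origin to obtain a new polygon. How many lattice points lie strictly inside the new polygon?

9326

The shoelace formula gives twice the area as |[11·(-9) − 8·8] + [8·9 − (-13)·(-9)] + [(-13)·21 − 14·9] + [14·18 − 15·21] + [15·8 − 11·18]| = 748, so the area is 374.
The number of boundary lattice points is Σ gcd(|Δx|,|Δy|) = gcd(3,17) + gcd(21,18) + gcd(27,12) + gcd(1,3) + gcd(4,10) = 1+3+3+1+2 = 10.
Scaling by 5 multiplies the area by 5² = 25 (so the new area is 9350) and multiplies the boundary lattice-point count by 5, giving 50.
By Pick's theorem, the interior count of the dilated polygon is 9350 − 50/2 + 1 = 9326.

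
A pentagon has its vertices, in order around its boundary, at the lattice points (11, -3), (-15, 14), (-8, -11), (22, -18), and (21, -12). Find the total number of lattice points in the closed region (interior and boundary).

481

The shoelace formula gives twice the area as |[11·14 − (-15)·(-3)] + [(-15)·(-11) − (-8)·14] + [(-8)·(-18) − 22·(-11)] + [22·(-12) − 21·(-18)] + [21·(-3) − 11·(-12)]| = 955, so the area is 477.5.
The number of boundary lattice points is Σ gcd(|Δx|,|Δy|) = gcd(26,17) + gcd(7,25) + gcd(30,7) + gcd(1,6) + gcd(10,9) = 1+1+1+1+1 = 5.
Pick's theorem gives I = A − B/2 + 1 = 477.5 − 5/2 + 1 = 476, so the closed region contains I + B = 476 + 5 = 481 lattice points.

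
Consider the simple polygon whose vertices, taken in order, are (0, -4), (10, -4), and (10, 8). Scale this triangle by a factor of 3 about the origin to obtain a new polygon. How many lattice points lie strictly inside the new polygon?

Using the shoelace formula, 2A = |(0·(-4) − 10·(-4)) + (10·8 − 10·(-4)) + (10·(-4) − 0·8)| = 120, so the area is 60.
Along each edge there are gcd(|Δx|,|Δy|)+1 lattice points, so counting each shared vertex once the boundary has gcd(10,0) + gcd(0,12) + gcd(10,12) = 10+12+2 = 24.
Scaling by 3 multiplies the area by 3² = 9 (so the new area is 540) and multiplies the boundary lattice-point count by 3, giving 72.
By Pick's theorem, the interior count of the dilated polygon is 540 − 72/2 + 1 = 505.

505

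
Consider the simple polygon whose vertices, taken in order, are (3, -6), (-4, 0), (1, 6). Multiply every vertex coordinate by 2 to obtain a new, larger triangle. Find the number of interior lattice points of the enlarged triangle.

141

Using the shoelace formula, 2A = |[3·0 − (-4)·(-6)] + [(-4)·6 − 1·0] + [1·(-6) − 3·6]| = 72, so the area is 36.
Summing gcd(|Δx|,|Δy|) over the edges gives the boundary count: gcd(7,6) + gcd(5,6) + gcd(2,12) = 1+1+2 = 4.
Scaling by 2 multiplies the area by 2² = 4 (so the new area is 144) and multiplies the boundary lattice-point count by 2, giving 8.
By Pick's theorem, the interior count of the dilated polygon is 144 − 8/2 + 1 = 141.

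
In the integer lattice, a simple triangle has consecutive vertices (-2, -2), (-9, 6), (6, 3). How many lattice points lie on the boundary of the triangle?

The number of boundary lattice points is Σ gcd(|Δx|,|Δy|) = gcd(7,8) + gcd(15,3) + gcd(8,5) = 1+3+1 = 5.

5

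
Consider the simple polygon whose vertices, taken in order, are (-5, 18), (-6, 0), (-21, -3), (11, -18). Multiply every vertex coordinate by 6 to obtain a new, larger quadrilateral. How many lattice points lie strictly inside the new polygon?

11584

By the shoelace formula, twice the signed area is |((-5)·0 − (-6)·18) + ((-6)·(-3) − (-21)·0) + ((-21)·(-18) − 11·(-3)) + (11·18 − (-5)·(-18))| = 645, so the area is 322.5.
Summing gcd(|Δx|,|Δy|) over the edges gives the boundary count: gcd(1,18) + gcd(15,3) + gcd(32,15) + gcd(16,36) = 1+3+1+4 = 9.
Scaling by 6 multiplies the area by 6² = 36 (so the new area is 11610) and multiplies the boundary lattice-point count by 6, giving 54.
By Pick's theorem, the interior count of the dilated polygon is 11610 − 54/2 + 1 = 11584.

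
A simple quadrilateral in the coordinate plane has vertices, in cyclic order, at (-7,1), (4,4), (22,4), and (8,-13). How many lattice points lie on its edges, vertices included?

21

The number of boundary lattice points is Σ gcd(|Δx|,|Δy|) = gcd(11,3) + gcd(18,0) + gcd(14,17) + gcd(15,14) = 1+18+1+1 = 21.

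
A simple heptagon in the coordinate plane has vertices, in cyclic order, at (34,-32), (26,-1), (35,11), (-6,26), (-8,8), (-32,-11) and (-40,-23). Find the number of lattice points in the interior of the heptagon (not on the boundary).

Using the shoelace formula, 2A = |(34·(-1) − 26·(-32)) + (26·11 − 35·(-1)) + (35·26 − (-6)·11) + ((-6)·8 − (-8)·26) + ((-8)·(-11) − (-32)·8) + ((-32)·(-23) − (-40)·(-11)) + ((-40)·(-32) − 34·(-23))| = 4957, so the area is 2478.5.
Summing gcd(|Δx|,|Δy|) over the edges gives the boundary count: gcd(8,31) + gcd(9,12) + gcd(41,15) + gcd(2,18) + gcd(24,19) + gcd(8,12) + gcd(74,9) = 1+3+1+2+1+4+1 = 13.
Pick's theorem gives I = A − B/2 + 1 = 2478.5 − 13/2 + 1 = 2473.

2473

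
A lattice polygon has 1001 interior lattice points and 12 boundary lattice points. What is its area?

1006

By Pick's theorem, A = I + B/2 − 1 = 1001 + 12/2 − 1 = 1006.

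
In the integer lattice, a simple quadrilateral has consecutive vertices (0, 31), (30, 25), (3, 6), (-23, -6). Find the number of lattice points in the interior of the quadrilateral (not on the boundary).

The shoelace formula gives twice the area as |[0·25 − 30·31] + [30·6 − 3·25] + [3·(-6) − (-23)·6] + [(-23)·31 − 0·(-6)]| = 1418, so the area is 709.
Along each edge there are gcd(|Δx|,|Δy|)+1 lattice points, so counting each shared vertex once the boundary has gcd(30,6) + gcd(27,19) + gcd(26,12) + gcd(23,37) = 6+1+2+1 = 10.
By Pick's theorem A = I + B/2 − 1, so I = 709 − 10/2 + 1 = 705.

705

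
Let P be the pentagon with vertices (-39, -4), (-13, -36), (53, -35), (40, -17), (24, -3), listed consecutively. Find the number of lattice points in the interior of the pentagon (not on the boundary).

Using the shoelace formula, 2A = |[(-39)·(-36) − (-13)·(-4)] + [(-13)·(-35) − 53·(-36)] + [53·(-17) − 40·(-35)] + [40·(-3) − 24·(-17)] + [24·(-4) − (-39)·(-3)]| = 4289, so the area is 2144.5.
The number of boundary lattice points is Σ gcd(|Δx|,|Δy|) = gcd(26,32) + gcd(66,1) + gcd(13,18) + gcd(16,14) + gcd(63,1) = 2+1+1+2+1 = 7.
By Pick's theorem A = I + B/2 − 1, so I = 2144.5 − 7/2 + 1 = 2142.

2142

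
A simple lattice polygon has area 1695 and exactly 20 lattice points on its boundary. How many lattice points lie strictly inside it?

1686

Pick's theorem A = I + B/2 − 1 rearranges to I = A − B/2 + 1 = 1695 − 20/2 + 1 = 1686.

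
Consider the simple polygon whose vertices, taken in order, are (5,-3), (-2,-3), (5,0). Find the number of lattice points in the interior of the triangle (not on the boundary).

6

The shoelace formula gives twice the area as |(5·(-3) − (-2)·(-3)) + ((-2)·0 − 5·(-3)) + (5·(-3) − 5·0)| = 21, so the area is 21/2.
Along each edge there are gcd(|Δx|,|Δy|)+1 lattice points, so counting each shared vertex once the boundary has gcd(7,0) + gcd(7,3) + gcd(0,3) = 7+1+3 = 11.
By Pick's theorem A = I + B/2 − 1, so I = 21/2 − 11/2 + 1 = 6.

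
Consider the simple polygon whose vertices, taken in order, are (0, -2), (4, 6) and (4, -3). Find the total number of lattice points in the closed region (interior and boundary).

Using the shoelace formula, 2A = |[0·6 − 4·(-2)] + [4·(-3) − 4·6] + [4·(-2) − 0·(-3)]| = 36, so the area is 18.
Summing gcd(|Δx|,|Δy|) over the edges gives the boundary count: gcd(4,8) + gcd(0,9) + gcd(4,1) = 4+9+1 = 14.
Pick's theorem gives I = A − B/2 + 1 = 18 − 14/2 + 1 = 12, so the closed region contains I + B = 12 + 14 = 26 lattice points.

26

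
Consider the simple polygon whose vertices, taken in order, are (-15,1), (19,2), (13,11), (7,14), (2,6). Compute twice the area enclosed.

345

Using the shoelace formula, 2A = |[(-15)·2 − 19·1] + [19·11 − 13·2] + [13·14 − 7·11] + [7·6 − 2·14] + [2·1 − (-15)·6]| = 345, so the area is 345/2.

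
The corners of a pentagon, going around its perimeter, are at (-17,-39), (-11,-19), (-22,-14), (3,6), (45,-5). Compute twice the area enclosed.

2585

The shoelace formula gives twice the area as |[(-17)·(-19) − (-11)·(-39)] + [(-11)·(-14) − (-22)·(-19)] + [(-22)·6 − 3·(-14)] + [3·(-5) − 45·6] + [45·(-39) − (-17)·(-5)]| = 2585, so the area is 1292.5.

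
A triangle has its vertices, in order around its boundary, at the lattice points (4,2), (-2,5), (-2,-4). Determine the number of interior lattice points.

19

By the shoelace formula, twice the signed area is |(4·5 − (-2)·2) + ((-2)·(-4) − (-2)·5) + ((-2)·2 − 4·(-4))| = 54, so the area is 27.
Summing gcd(|Δx|,|Δy|) over the edges gives the boundary count: gcd(6,3) + gcd(0,9) + gcd(6,6) = 3+9+6 = 18.
Pick's theorem gives I = A − B/2 + 1 = 27 − 18/2 + 1 = 19.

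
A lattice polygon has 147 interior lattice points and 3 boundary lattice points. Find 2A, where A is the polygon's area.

295

Pick's theorem states A = I + B/2 − 1, so A = 147 + 3/2 − 1 = 295/2.
Hence 2A = 295.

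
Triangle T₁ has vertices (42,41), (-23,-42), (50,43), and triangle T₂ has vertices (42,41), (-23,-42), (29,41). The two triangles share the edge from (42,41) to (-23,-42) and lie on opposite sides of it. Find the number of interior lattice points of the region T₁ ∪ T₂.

The union is the simple quadrilateral with vertices (42,41), (50,43), (-23,-42), (29,41) in order.
By the shoelace formula, twice the signed area is |[42·43 − 50·41] + [50·(-42) − (-23)·43] + [(-23)·41 − 29·(-42)] + [29·41 − 42·41]| = 1613, so the area is 806.5.
Summing gcd(|Δx|,|Δy|) over the edges gives the boundary count: gcd(8,2) + gcd(73,85) + gcd(52,83) + gcd(13,0) = 2+1+1+13 = 17.
By Pick's theorem I = A − B/2 + 1 = 806.5 − 17/2 + 1 = 799.

799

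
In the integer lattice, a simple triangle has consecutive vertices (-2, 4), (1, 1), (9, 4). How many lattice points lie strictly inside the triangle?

10

Using the shoelace formula, 2A = |((-2)·1 − 1·4) + (1·4 − 9·1) + (9·4 − (-2)·4)| = 33, so the area is 33/2.
The number of boundary lattice points is Σ gcd(|Δx|,|Δy|) = gcd(3,3) + gcd(8,3) + gcd(11,0) = 3+1+11 = 15.
By Pick's theorem A = I + B/2 − 1, so I = 33/2 − 15/2 + 1 = 10.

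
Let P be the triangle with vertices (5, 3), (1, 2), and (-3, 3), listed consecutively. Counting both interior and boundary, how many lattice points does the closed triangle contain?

10

Using the shoelace formula, 2A = |[5·2 − 1·3] + [1·3 − (-3)·2] + [(-3)·3 − 5·3]| = 8, so the area is 4.
Summing gcd(|Δx|,|Δy|) over the edges gives the boundary count: gcd(4,1) + gcd(4,1) + gcd(8,0) = 1+1+8 = 10.
Pick's theorem gives I = A − B/2 + 1 = 4 − 10/2 + 1 = 0, so the closed region contains I + B = 0 + 10 = 10 lattice points.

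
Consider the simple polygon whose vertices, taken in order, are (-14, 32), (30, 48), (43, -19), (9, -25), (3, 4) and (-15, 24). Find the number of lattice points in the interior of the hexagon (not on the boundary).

2531

By the shoelace formula, twice the signed area is |((-14)·48 − 30·32) + (30·(-19) − 43·48) + (43·(-25) − 9·(-19)) + (9·4 − 3·(-25)) + (3·24 − (-15)·4) + ((-15)·32 − (-14)·24)| = 5071, so the area is 2535.5.
Along each edge there are gcd(|Δx|,|Δy|)+1 lattice points, so counting each shared vertex once the boundary has gcd(44,16) + gcd(13,67) + gcd(34,6) + gcd(6,29) + gcd(18,20) + gcd(1,8) = 4+1+2+1+2+1 = 11.
Pick's theorem gives I = A − B/2 + 1 = 2535.5 − 11/2 + 1 = 2531.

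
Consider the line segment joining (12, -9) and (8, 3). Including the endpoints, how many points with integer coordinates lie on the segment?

The number of lattice points on a segment between lattice points is gcd(|Δx|,|Δy|) + 1 = gcd(4,12) + 1 = 4 + 1 = 5.

5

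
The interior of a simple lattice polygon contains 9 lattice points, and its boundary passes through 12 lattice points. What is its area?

14

Pick's theorem states A = I + B/2 − 1, so A = 9 + 12/2 − 1 = 14.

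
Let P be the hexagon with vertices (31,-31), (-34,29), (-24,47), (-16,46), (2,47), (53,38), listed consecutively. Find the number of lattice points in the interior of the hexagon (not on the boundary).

By the shoelace formula, twice the signed area is |[31·29 − (-34)·(-31)] + [(-34)·47 − (-24)·29] + [(-24)·46 − (-16)·47] + [(-16)·47 − 2·46] + [2·38 − 53·47] + [53·(-31) − 31·38]| = 7489, so the area is 3744.5.
The number of boundary lattice points is Σ gcd(|Δx|,|Δy|) = gcd(65,60) + gcd(10,18) + gcd(8,1) + gcd(18,1) + gcd(51,9) + gcd(22,69) = 5+2+1+1+3+1 = 13.
Pick's theorem gives I = A − B/2 + 1 = 3744.5 − 13/2 + 1 = 3739.

3739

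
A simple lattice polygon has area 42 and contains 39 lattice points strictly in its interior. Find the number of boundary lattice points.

Pick's theorem gives A = I + B/2 − 1, so B = 2(A − I + 1) = 2(42 − 39 + 1) = 8.

8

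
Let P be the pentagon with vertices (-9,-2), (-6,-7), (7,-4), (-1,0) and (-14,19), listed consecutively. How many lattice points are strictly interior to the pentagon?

The shoelace formula gives twice the area as |((-9)·(-7) − (-6)·(-2)) + ((-6)·(-4) − 7·(-7)) + (7·0 − (-1)·(-4)) + ((-1)·19 − (-14)·0) + ((-14)·(-2) − (-9)·19)| = 300, so the area is 150.
Along each edge there are gcd(|Δx|,|Δy|)+1 lattice points, so counting each shared vertex once the boundary has gcd(3,5) + gcd(13,3) + gcd(8,4) + gcd(13,19) + gcd(5,21) = 1+1+4+1+1 = 8.
Pick's theorem gives I = A − B/2 + 1 = 150 − 8/2 + 1 = 147.

147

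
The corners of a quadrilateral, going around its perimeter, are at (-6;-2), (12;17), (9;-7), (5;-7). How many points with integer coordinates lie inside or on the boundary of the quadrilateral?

203

By the shoelace formula, twice the signed area is |[(-6)·17 − 12·(-2)] + [12·(-7) − 9·17] + [9·(-7) − 5·(-7)] + [5·(-2) − (-6)·(-7)]| = 395, so the area is 395/2.
Along each edge there are gcd(|Δx|,|Δy|)+1 lattice points, so counting each shared vertex once the boundary has gcd(18,19) + gcd(3,24) + gcd(4,0) + gcd(11,5) = 1+3+4+1 = 9.
Pick's theorem gives I = A − B/2 + 1 = 395/2 − 9/2 + 1 = 194, so the closed region contains I + B = 194 + 9 = 203 lattice points.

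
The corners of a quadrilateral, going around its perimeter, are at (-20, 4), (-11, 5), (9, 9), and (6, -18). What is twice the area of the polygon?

752

Using the shoelace formula, 2A = |((-20)·5 − (-11)·4) + ((-11)·9 − 9·5) + (9·(-18) − 6·9) + (6·4 − (-20)·(-18))| = 752, so the area is 376.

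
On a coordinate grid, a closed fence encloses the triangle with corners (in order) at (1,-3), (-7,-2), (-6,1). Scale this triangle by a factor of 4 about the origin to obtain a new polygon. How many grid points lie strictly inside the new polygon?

195

Using the shoelace formula, 2A = |[1·(-2) − (-7)·(-3)] + [(-7)·1 − (-6)·(-2)] + [(-6)·(-3) − 1·1]| = 25, so the area is 25/2.
The number of boundary lattice points is Σ gcd(|Δx|,|Δy|) = gcd(8,1) + gcd(1,3) + gcd(7,4) = 1+1+1 = 3.
Scaling by 4 multiplies the area by 4² = 16 (so the new area is 200) and multiplies the boundary lattice-point count by 4, giving 12.
By Pick's theorem, the interior count of the dilated polygon is 200 − 12/2 + 1 = 195.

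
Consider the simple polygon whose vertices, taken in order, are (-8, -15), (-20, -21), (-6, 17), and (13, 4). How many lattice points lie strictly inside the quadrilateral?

By the shoelace formula, twice the signed area is |((-8)·(-21) − (-20)·(-15)) + ((-20)·17 − (-6)·(-21)) + ((-6)·4 − 13·17) + (13·(-15) − (-8)·4)| = 1006, so the area is 503.
The number of boundary lattice points is Σ gcd(|Δx|,|Δy|) = gcd(12,6) + gcd(14,38) + gcd(19,13) + gcd(21,19) = 6+2+1+1 = 10.
Pick's theorem gives I = A − B/2 + 1 = 503 − 10/2 + 1 = 499.

499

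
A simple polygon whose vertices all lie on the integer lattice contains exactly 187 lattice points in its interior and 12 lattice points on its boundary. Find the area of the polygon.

192

By Pick's theorem, A = I + B/2 − 1 = 187 + 12/2 − 1 = 192.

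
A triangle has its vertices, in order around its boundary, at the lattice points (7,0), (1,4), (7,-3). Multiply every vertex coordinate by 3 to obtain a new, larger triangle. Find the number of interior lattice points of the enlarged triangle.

73

The shoelace formula gives twice the area as |[7·4 − 1·0] + [1·(-3) − 7·4] + [7·0 − 7·(-3)]| = 18, so the area is 9.
Summing gcd(|Δx|,|Δy|) over the edges gives the boundary count: gcd(6,4) + gcd(6,7) + gcd(0,3) = 2+1+3 = 6.
Scaling by 3 multiplies the area by 3² = 9 (so the new area is 81) and multiplies the boundary lattice-point count by 3, giving 18.
By Pick's theorem, the interior count of the dilated polygon is 81 − 18/2 + 1 = 73.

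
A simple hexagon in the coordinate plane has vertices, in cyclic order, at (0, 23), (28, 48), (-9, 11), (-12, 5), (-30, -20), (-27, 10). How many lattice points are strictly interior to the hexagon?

422

By the shoelace formula, twice the signed area is |[0·48 − 28·23] + [28·11 − (-9)·48] + [(-9)·5 − (-12)·11] + [(-12)·(-20) − (-30)·5] + [(-30)·10 − (-27)·(-20)] + [(-27)·23 − 0·10]| = 888, so the area is 444.
Summing gcd(|Δx|,|Δy|) over the edges gives the boundary count: gcd(28,25) + gcd(37,37) + gcd(3,6) + gcd(18,25) + gcd(3,30) + gcd(27,13) = 1+37+3+1+3+1 = 46.
By Pick's theorem A = I + B/2 − 1, so I = 444 − 46/2 + 1 = 422.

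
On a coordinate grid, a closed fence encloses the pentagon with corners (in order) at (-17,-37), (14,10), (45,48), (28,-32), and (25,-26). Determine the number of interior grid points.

By the shoelace formula, twice the signed area is |((-17)·10 − 14·(-37)) + (14·48 − 45·10) + (45·(-32) − 28·48) + (28·(-26) − 25·(-32)) + (25·(-37) − (-17)·(-26))| = 3509, so the area is 1754.5.
The number of boundary lattice points is Σ gcd(|Δx|,|Δy|) = gcd(31,47) + gcd(31,38) + gcd(17,80) + gcd(3,6) + gcd(42,11) = 1+1+1+3+1 = 7.
Pick's theorem gives I = A − B/2 + 1 = 1754.5 − 7/2 + 1 = 1752.

1752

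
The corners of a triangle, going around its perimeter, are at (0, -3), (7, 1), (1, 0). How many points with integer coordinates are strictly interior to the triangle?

8

The shoelace formula gives twice the area as |[0·1 − 7·(-3)] + [7·0 − 1·1] + [1·(-3) − 0·0]| = 17, so the area is 17/2.
Summing gcd(|Δx|,|Δy|) over the edges gives the boundary count: gcd(7,4) + gcd(6,1) + gcd(1,3) = 1+1+1 = 3.
By Pick's theorem A = I + B/2 − 1, so I = 17/2 − 3/2 + 1 = 8.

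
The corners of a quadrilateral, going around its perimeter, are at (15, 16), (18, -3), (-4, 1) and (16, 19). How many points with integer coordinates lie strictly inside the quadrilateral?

The shoelace formula gives twice the area as |(15·(-3) − 18·16) + (18·1 − (-4)·(-3)) + ((-4)·19 − 16·1) + (16·16 − 15·19)| = 448, so the area is 224.
The number of boundary lattice points is Σ gcd(|Δx|,|Δy|) = gcd(3,19) + gcd(22,4) + gcd(20,18) + gcd(1,3) = 1+2+2+1 = 6.
Pick's theorem gives I = A − B/2 + 1 = 224 − 6/2 + 1 = 222.

222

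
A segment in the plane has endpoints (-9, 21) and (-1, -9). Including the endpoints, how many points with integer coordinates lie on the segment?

The number of lattice points on a segment between lattice points is gcd(|Δx|,|Δy|) + 1 = gcd(8,30) + 1 = 2 + 1 = 3.

3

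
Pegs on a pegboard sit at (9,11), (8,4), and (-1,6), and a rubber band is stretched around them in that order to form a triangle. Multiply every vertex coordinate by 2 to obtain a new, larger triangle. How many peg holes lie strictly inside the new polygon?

124

Using the shoelace formula, 2A = |(9·4 − 8·11) + (8·6 − (-1)·4) + ((-1)·11 − 9·6)| = 65, so the area is 65/2.
Along each edge there are gcd(|Δx|,|Δy|)+1 lattice points, so counting each shared vertex once the boundary has gcd(1,7) + gcd(9,2) + gcd(10,5) = 1+1+5 = 7.
Scaling by 2 multiplies the area by 2² = 4 (so the new area is 130) and multiplies the boundary lattice-point count by 2, giving 14.
By Pick's theorem, the interior count of the dilated polygon is 130 − 14/2 + 1 = 124.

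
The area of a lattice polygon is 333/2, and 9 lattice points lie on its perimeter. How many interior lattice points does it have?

Pick's theorem A = I + B/2 − 1 rearranges to I = A − B/2 + 1 = 333/2 − 9/2 + 1 = 163.

163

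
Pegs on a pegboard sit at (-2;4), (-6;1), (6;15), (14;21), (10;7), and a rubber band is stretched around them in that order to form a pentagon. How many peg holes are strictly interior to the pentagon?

Using the shoelace formula, 2A = |((-2)·1 − (-6)·4) + ((-6)·15 − 6·1) + (6·21 − 14·15) + (14·7 − 10·21) + (10·4 − (-2)·7)| = 216, so the area is 108.
Summing gcd(|Δx|,|Δy|) over the edges gives the boundary count: gcd(4,3) + gcd(12,14) + gcd(8,6) + gcd(4,14) + gcd(12,3) = 1+2+2+2+3 = 10.
By Pick's theorem A = I + B/2 − 1, so I = 108 − 10/2 + 1 = 104.

104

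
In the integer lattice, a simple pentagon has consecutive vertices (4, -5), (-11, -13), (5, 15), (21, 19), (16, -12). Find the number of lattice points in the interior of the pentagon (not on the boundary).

The shoelace formula gives twice the area as |(4·(-13) − (-11)·(-5)) + ((-11)·15 − 5·(-13)) + (5·19 − 21·15) + (21·(-12) − 16·19) + (16·(-5) − 4·(-12))| = 1015, so the area is 1015/2.
Summing gcd(|Δx|,|Δy|) over the edges gives the boundary count: gcd(15,8) + gcd(16,28) + gcd(16,4) + gcd(5,31) + gcd(12,7) = 1+4+4+1+1 = 11.
Pick's theorem gives I = A − B/2 + 1 = 1015/2 − 11/2 + 1 = 503.

503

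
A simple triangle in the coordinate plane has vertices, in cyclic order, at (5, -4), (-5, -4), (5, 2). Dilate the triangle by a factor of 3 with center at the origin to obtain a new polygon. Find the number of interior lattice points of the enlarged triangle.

By the shoelace formula, twice the signed area is |[5·(-4) − (-5)·(-4)] + [(-5)·2 − 5·(-4)] + [5·(-4) − 5·2]| = 60, so the area is 30.
The number of boundary lattice points is Σ gcd(|Δx|,|Δy|) = gcd(10,0) + gcd(10,6) + gcd(0,6) = 10+2+6 = 18.
Scaling by 3 multiplies the area by 3² = 9 (so the new area is 270) and multiplies the boundary lattice-point count by 3, giving 54.
By Pick's theorem, the interior count of the dilated polygon is 270 − 54/2 + 1 = 244.

244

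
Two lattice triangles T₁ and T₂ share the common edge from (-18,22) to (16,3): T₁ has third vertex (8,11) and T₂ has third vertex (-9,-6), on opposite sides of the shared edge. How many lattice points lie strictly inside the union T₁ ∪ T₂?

446

The union is the simple quadrilateral with vertices (-18,22), (8,11), (16,3), (-9,-6) in order.
Using the shoelace formula, 2A = |((-18)·11 − 8·22) + (8·3 − 16·11) + (16·(-6) − (-9)·3) + ((-9)·22 − (-18)·(-6))| = 901, so the area is 450.5.
Summing gcd(|Δx|,|Δy|) over the edges gives the boundary count: gcd(26,11) + gcd(8,8) + gcd(25,9) + gcd(9,28) = 1+8+1+1 = 11.
By Pick's theorem I = A − B/2 + 1 = 450.5 − 11/2 + 1 = 446.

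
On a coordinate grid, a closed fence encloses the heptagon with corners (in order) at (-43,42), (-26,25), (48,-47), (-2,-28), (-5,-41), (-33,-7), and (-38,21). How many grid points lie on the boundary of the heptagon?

Summing gcd(|Δx|,|Δy|) over the edges gives the boundary count: gcd(17,17) + gcd(74,72) + gcd(50,19) + gcd(3,13) + gcd(28,34) + gcd(5,28) + gcd(5,21) = 17+2+1+1+2+1+1 = 25.

25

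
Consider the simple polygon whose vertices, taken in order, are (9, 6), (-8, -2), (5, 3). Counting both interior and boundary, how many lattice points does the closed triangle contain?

12

By the shoelace formula, twice the signed area is |[9·(-2) − (-8)·6] + [(-8)·3 − 5·(-2)] + [5·6 − 9·3]| = 19, so the area is 9.5.
The number of boundary lattice points is Σ gcd(|Δx|,|Δy|) = gcd(17,8) + gcd(13,5) + gcd(4,3) = 1+1+1 = 3.
Pick's theorem gives I = A − B/2 + 1 = 9.5 − 3/2 + 1 = 9, so the closed region contains I + B = 9 + 3 = 12 lattice points.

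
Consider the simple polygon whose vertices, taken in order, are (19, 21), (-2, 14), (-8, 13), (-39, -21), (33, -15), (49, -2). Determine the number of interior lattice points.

The shoelace formula gives twice the area as |[19·14 − (-2)·21] + [(-2)·13 − (-8)·14] + [(-8)·(-21) − (-39)·13] + [(-39)·(-15) − 33·(-21)] + [33·(-2) − 49·(-15)] + [49·21 − 19·(-2)]| = 4083, so the area is 4083/2.
The number of boundary lattice points is Σ gcd(|Δx|,|Δy|) = gcd(21,7) + gcd(6,1) + gcd(31,34) + gcd(72,6) + gcd(16,13) + gcd(30,23) = 7+1+1+6+1+1 = 17.
By Pick's theorem A = I + B/2 − 1, so I = 4083/2 − 17/2 + 1 = 2034.

2034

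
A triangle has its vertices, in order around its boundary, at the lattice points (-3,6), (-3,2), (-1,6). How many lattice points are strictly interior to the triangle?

1

Using the shoelace formula, 2A = |[(-3)·2 − (-3)·6] + [(-3)·6 − (-1)·2] + [(-1)·6 − (-3)·6]| = 8, so the area is 4.
Along each edge there are gcd(|Δx|,|Δy|)+1 lattice points, so counting each shared vertex once the boundary has gcd(0,4) + gcd(2,4) + gcd(2,0) = 4+2+2 = 8.
By Pick's theorem A = I + B/2 − 1, so I = 4 − 8/2 + 1 = 1.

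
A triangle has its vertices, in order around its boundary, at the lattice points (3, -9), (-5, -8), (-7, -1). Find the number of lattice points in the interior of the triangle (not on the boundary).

Using the shoelace formula, 2A = |[3·(-8) − (-5)·(-9)] + [(-5)·(-1) − (-7)·(-8)] + [(-7)·(-9) − 3·(-1)]| = 54, so the area is 27.
Summing gcd(|Δx|,|Δy|) over the edges gives the boundary count: gcd(8,1) + gcd(2,7) + gcd(10,8) = 1+1+2 = 4.
Pick's theorem gives I = A − B/2 + 1 = 27 − 4/2 + 1 = 26.

26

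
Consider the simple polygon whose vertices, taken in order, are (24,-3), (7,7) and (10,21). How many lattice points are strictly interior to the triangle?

133

Using the shoelace formula, 2A = |(24·7 − 7·(-3)) + (7·21 − 10·7) + (10·(-3) − 24·21)| = 268, so the area is 134.
The number of boundary lattice points is Σ gcd(|Δx|,|Δy|) = gcd(17,10) + gcd(3,14) + gcd(14,24) = 1+1+2 = 4.
Pick's theorem gives I = A − B/2 + 1 = 134 − 4/2 + 1 = 133.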